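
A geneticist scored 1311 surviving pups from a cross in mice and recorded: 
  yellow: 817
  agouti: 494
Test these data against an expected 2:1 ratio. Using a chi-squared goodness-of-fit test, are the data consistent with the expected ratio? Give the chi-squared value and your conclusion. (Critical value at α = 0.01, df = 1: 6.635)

11.152; not consistent

Expected counts for N = 1311 under a 2:1 ratio (total parts = 3):
  yellow: 1311 × 2/3 = 874
  agouti: 1311 × 1/3 = 437
χ² = Σ (O − E)² / E
  yellow: (817 − 874)² / 874 = 3.7174
  agouti: (494 − 437)² / 437 = 7.4348
χ² = 3.7174 + 7.4348 = 11.1522 ≈ 11.152
Degrees of freedom = 2 − 1 = 1; critical value at α = 0.01 is 6.635.
Since 11.152 > 6.635, we reject the null hypothesis — the data do not fit the 2:1 ratio.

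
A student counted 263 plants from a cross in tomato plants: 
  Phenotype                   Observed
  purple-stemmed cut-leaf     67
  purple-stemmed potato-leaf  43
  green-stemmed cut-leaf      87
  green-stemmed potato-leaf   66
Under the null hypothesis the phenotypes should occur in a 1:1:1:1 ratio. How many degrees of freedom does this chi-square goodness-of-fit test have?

A goodness-of-fit test with 4 phenotype classes has df = 4 − 1 = 3.

3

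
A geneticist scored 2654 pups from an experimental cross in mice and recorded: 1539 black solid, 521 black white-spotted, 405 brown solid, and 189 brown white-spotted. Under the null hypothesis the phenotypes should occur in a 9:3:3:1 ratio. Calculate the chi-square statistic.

22.988

Under the 9:3:3:1 hypothesis (Σ ratio = 16, N = 2654):
  black solid: 2654 × 9/16 = 1492.875
  black white-spotted: 2654 × 3/16 = 497.625
  brown solid: 2654 × 3/16 = 497.625
  brown white-spotted: 2654 × 1/16 = 165.875
χ² = Σ (O − E)² / E
  black solid: (1539 − 1492.875)² / 1492.875 = 1.4251
  black white-spotted: (521 − 497.625)² / 497.625 = 1.0980
  brown solid: (405 − 497.625)² / 497.625 = 17.2407
  brown white-spotted: (189 − 165.875)² / 165.875 = 3.2239
χ² = 1.4251 + 1.0980 + 17.2407 + 3.2239 = 22.9877 ≈ 22.988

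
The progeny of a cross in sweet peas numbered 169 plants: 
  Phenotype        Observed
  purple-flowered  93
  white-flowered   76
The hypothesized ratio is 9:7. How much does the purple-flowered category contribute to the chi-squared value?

Expected counts for N = 169 under a 9:7 ratio (total parts = 16):
  purple-flowered: 169 × 9/16 = 95.0625
  white-flowered: 169 × 7/16 = 73.9375
Contribution of purple-flowered: (93 − 95.0625)² / 95.0625 = 0.0447

0.045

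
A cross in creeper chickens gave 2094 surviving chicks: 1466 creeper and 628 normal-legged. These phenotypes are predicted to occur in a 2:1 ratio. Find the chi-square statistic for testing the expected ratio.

10.530

Total ratio parts = 3. Expected numbers out of 2094:
  creeper: 2094 × 2/3 = 1396
  normal-legged: 2094 × 1/3 = 698
χ² = Σ (O − E)² / E
  creeper: (1466 − 1396)² / 1396 = 3.5100
  normal-legged: (628 − 698)² / 698 = 7.0201
χ² = 3.5100 + 7.0201 = 10.5301 ≈ 10.530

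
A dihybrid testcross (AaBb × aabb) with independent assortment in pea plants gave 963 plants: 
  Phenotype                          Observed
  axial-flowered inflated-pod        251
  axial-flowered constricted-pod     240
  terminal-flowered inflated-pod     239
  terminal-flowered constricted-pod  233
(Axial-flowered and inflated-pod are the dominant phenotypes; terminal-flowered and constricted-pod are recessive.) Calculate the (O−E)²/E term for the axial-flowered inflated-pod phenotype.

A dihybrid testcross with independent assortment gives a 1:1:1:1 ratio.
Expected counts for N = 963 under a 1:1:1:1 ratio (total parts = 4):
  axial-flowered inflated-pod: 963 × 1/4 = 240.75
  axial-flowered constricted-pod: 963 × 1/4 = 240.75
  terminal-flowered inflated-pod: 963 × 1/4 = 240.75
  terminal-flowered constricted-pod: 963 × 1/4 = 240.75
Contribution of axial-flowered inflated-pod: (251 − 240.75)² / 240.75 = 0.4364

0.436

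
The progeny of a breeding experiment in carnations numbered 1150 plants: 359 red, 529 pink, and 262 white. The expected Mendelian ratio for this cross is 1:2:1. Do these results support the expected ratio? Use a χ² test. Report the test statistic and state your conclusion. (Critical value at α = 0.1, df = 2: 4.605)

The 1:2:1 ratio has 4 parts, so with N = 1150 the expected counts are:
  red: 1150 × 1/4 = 287.5
  pink: 1150 × 2/4 = 575
  white: 1150 × 1/4 = 287.5
χ² = Σ (O − E)² / E
  red: (359 − 287.5)² / 287.5 = 17.7817
  pink: (529 − 575)² / 575 = 3.6800
  white: (262 − 287.5)² / 287.5 = 2.2617
χ² = 17.7817 + 3.6800 + 2.2617 = 23.7234 ≈ 23.723
Degrees of freedom = 3 − 1 = 2; critical value at α = 0.1 is 4.605.
Since 23.723 > 4.605, we reject the null hypothesis — the data do not fit the 1:2:1 ratio.

23.723; not consistent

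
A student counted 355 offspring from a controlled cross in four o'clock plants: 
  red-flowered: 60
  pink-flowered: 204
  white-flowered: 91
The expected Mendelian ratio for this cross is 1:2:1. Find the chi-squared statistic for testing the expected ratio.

Expected counts for N = 355 under a 1:2:1 ratio (total parts = 4):
  red-flowered: 355 × 1/4 = 88.75
  pink-flowered: 355 × 2/4 = 177.5
  white-flowered: 355 × 1/4 = 88.75
χ² = Σ (O − E)² / E
  red-flowered: (60 − 88.75)² / 88.75 = 9.3134
  pink-flowered: (204 − 177.5)² / 177.5 = 3.9563
  white-flowered: (91 − 88.75)² / 88.75 = 0.0570
χ² = 9.3134 + 3.9563 + 0.0570 = 13.3267 ≈ 13.327

13.327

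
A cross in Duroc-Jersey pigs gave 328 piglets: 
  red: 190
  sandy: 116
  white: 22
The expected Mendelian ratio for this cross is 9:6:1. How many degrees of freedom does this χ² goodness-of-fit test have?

2

A goodness-of-fit test with 3 phenotype classes has df = 3 − 1 = 2.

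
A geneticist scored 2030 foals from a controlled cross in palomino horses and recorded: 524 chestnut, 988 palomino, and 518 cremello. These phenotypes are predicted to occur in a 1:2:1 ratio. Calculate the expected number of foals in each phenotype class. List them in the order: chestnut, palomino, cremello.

507.5, 1015, 507.5

Total ratio parts = 4. Expected numbers out of 2030:
  chestnut: 2030 × 1/4 = 507.5
  palomino: 2030 × 2/4 = 1015
  cremello: 2030 × 1/4 = 507.5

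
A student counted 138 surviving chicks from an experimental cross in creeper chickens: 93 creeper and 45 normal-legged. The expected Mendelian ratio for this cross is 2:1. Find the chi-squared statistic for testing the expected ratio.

0.033

The 2:1 ratio has 3 parts, so with N = 138 the expected counts are:
  creeper: 138 × 2/3 = 92
  normal-legged: 138 × 1/3 = 46
χ² = Σ (O − E)² / E
  creeper: (93 − 92)² / 92 = 0.0109
  normal-legged: (45 − 46)² / 46 = 0.0217
χ² = 0.0109 + 0.0217 = 0.0326 ≈ 0.033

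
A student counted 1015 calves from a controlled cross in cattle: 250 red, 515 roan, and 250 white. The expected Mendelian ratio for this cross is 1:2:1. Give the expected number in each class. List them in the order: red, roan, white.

253.75, 507.5, 253.75

The 1:2:1 ratio has 4 parts, so with N = 1015 the expected counts are:
  red: 1015 × 1/4 = 253.75
  roan: 1015 × 2/4 = 507.5
  white: 1015 × 1/4 = 253.75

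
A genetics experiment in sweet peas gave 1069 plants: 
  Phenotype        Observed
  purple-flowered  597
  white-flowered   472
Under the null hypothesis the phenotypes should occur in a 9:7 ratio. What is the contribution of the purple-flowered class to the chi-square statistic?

Expected counts for N = 1069 under a 9:7 ratio (total parts = 16):
  purple-flowered: 1069 × 9/16 = 601.3125
  white-flowered: 1069 × 7/16 = 467.6875
Contribution of purple-flowered: (597 − 601.3125)² / 601.3125 = 0.0309

0.031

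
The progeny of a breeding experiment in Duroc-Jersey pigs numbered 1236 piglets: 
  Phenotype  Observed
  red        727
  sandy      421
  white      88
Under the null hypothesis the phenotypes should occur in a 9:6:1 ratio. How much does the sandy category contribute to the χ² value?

Expected counts for N = 1236 under a 9:6:1 ratio (total parts = 16):
  red: 1236 × 9/16 = 695.25
  sandy: 1236 × 6/16 = 463.5
  white: 1236 × 1/16 = 77.25
Contribution of sandy: (421 − 463.5)² / 463.5 = 3.8970

3.897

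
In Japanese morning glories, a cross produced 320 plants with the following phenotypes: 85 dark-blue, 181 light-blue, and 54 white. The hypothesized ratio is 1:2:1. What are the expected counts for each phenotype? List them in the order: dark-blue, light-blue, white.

Expected counts for N = 320 under a 1:2:1 ratio (total parts = 4):
  dark-blue: 320 × 1/4 = 80
  light-blue: 320 × 2/4 = 160
  white: 320 × 1/4 = 80

80, 160, 80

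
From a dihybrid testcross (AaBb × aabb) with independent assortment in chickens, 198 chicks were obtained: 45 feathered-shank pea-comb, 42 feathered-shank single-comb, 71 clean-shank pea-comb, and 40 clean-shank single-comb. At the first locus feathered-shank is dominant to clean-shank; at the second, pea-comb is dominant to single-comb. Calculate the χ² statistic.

12.707

A dihybrid testcross with independent assortment gives a 1:1:1:1 ratio.
Expected counts for N = 198 under a 1:1:1:1 ratio (total parts = 4):
  feathered-shank pea-comb: 198 × 1/4 = 49.5
  feathered-shank single-comb: 198 × 1/4 = 49.5
  clean-shank pea-comb: 198 × 1/4 = 49.5
  clean-shank single-comb: 198 × 1/4 = 49.5
χ² = Σ (O − E)² / E
  feathered-shank pea-comb: (45 − 49.5)² / 49.5 = 0.4091
  feathered-shank single-comb: (42 − 49.5)² / 49.5 = 1.1364
  clean-shank pea-comb: (71 − 49.5)² / 49.5 = 9.3384
  clean-shank single-comb: (40 − 49.5)² / 49.5 = 1.8232
χ² = 0.4091 + 1.1364 + 9.3384 + 1.8232 = 12.7071 ≈ 12.707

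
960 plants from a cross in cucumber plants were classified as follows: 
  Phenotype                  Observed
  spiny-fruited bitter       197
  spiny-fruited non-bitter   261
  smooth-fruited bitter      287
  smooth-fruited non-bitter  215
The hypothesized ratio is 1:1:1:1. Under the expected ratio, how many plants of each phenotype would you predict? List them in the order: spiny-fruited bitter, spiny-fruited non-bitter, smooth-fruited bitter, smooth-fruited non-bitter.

Under the 1:1:1:1 hypothesis (Σ ratio = 4, N = 960):
  spiny-fruited bitter: 960 × 1/4 = 240
  spiny-fruited non-bitter: 960 × 1/4 = 240
  smooth-fruited bitter: 960 × 1/4 = 240
  smooth-fruited non-bitter: 960 × 1/4 = 240

240, 240, 240, 240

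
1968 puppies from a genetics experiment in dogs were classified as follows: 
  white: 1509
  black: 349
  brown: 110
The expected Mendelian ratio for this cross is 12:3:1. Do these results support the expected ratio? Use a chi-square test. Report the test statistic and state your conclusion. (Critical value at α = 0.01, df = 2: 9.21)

Expected counts for N = 1968 under a 12:3:1 ratio (total parts = 16):
  white: 1968 × 12/16 = 1476
  black: 1968 × 3/16 = 369
  brown: 1968 × 1/16 = 123
χ² = Σ (O − E)² / E
  white: (1509 − 1476)² / 1476 = 0.7378
  black: (349 − 369)² / 369 = 1.0840
  brown: (110 − 123)² / 123 = 1.3740
χ² = 0.7378 + 1.0840 + 1.3740 = 3.1958 ≈ 3.196
Degrees of freedom = 3 − 1 = 2; critical value at α = 0.01 is 9.21.
Since 3.196 < 9.21, we fail to reject the null hypothesis — the data are consistent with the 12:3:1 ratio.

3.196; consistent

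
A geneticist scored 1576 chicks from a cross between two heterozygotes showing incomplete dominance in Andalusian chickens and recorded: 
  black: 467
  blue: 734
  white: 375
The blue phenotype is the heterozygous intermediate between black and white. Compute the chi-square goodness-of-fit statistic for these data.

With incomplete dominance, a heterozygote × heterozygote cross gives a 1:2:1 phenotypic ratio.
Under the 1:2:1 hypothesis (Σ ratio = 4, N = 1576):
  black: 1576 × 1/4 = 394
  blue: 1576 × 2/4 = 788
  white: 1576 × 1/4 = 394
χ² = Σ (O − E)² / E
  black: (467 − 394)² / 394 = 13.5254
  blue: (734 − 788)² / 788 = 3.7005
  white: (375 − 394)² / 394 = 0.9162
χ² = 13.5254 + 3.7005 + 0.9162 = 18.1421 ≈ 18.142

18.142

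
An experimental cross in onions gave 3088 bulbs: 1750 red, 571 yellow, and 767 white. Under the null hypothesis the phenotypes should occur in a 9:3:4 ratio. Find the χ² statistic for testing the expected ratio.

The 9:3:4 ratio has 16 parts, so with N = 3088 the expected counts are:
  red: 3088 × 9/16 = 1737
  yellow: 3088 × 3/16 = 579
  white: 3088 × 4/16 = 772
χ² = Σ (O − E)² / E
  red: (1750 − 1737)² / 1737 = 0.0973
  yellow: (571 − 579)² / 579 = 0.1105
  white: (767 − 772)² / 772 = 0.0324
χ² = 0.0973 + 0.1105 + 0.0324 = 0.2402 ≈ 0.240

0.240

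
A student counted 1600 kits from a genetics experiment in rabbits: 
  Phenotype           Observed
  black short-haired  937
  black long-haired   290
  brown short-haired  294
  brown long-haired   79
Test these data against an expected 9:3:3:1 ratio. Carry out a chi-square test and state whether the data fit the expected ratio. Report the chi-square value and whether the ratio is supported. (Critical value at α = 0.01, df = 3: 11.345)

6.384; consistent

The 9:3:3:1 ratio has 16 parts, so with N = 1600 the expected counts are:
  black short-haired: 1600 × 9/16 = 900
  black long-haired: 1600 × 3/16 = 300
  brown short-haired: 1600 × 3/16 = 300
  brown long-haired: 1600 × 1/16 = 100
χ² = Σ (O − E)² / E
  black short-haired: (937 − 900)² / 900 = 1.5211
  black long-haired: (290 − 300)² / 300 = 0.3333
  brown short-haired: (294 − 300)² / 300 = 0.1200
  brown long-haired: (79 − 100)² / 100 = 4.4100
χ² = 1.5211 + 0.3333 + 0.1200 + 4.4100 = 6.3844 ≈ 6.384
Degrees of freedom = 4 − 1 = 3; critical value at α = 0.01 is 11.345.
Since 6.384 < 11.345, we fail to reject the null hypothesis — the data are consistent with the 9:3:3:1 ratio.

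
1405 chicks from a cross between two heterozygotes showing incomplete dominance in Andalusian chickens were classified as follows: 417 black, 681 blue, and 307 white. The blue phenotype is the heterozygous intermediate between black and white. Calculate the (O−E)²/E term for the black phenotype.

With incomplete dominance, a heterozygote × heterozygote cross gives a 1:2:1 phenotypic ratio.
Total ratio parts = 4. Expected numbers out of 1405:
  black: 1405 × 1/4 = 351.25
  blue: 1405 × 2/4 = 702.5
  white: 1405 × 1/4 = 351.25
Contribution of black: (417 − 351.25)² / 351.25 = 12.3077

12.308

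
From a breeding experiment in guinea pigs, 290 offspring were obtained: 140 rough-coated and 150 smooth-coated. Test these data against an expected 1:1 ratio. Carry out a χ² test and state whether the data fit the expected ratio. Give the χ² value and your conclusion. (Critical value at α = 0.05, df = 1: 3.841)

Under the 1:1 hypothesis (Σ ratio = 2, N = 290):
  rough-coated: 290 × 1/2 = 145
  smooth-coated: 290 × 1/2 = 145
χ² = Σ (O − E)² / E
  rough-coated: (140 − 145)² / 145 = 0.1724
  smooth-coated: (150 − 145)² / 145 = 0.1724
χ² = 0.1724 + 0.1724 = 0.3448 ≈ 0.345
Degrees of freedom = 2 − 1 = 1; critical value at α = 0.05 is 3.841.
Since 0.345 < 3.841, we fail to reject the null hypothesis — the data are consistent with the 1:1 ratio.

0.345; consistent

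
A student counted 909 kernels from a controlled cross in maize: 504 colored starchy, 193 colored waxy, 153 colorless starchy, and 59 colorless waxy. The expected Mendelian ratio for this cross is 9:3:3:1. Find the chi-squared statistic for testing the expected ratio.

4.960

Expected counts for N = 909 under a 9:3:3:1 ratio (total parts = 16):
  colored starchy: 909 × 9/16 = 511.3125
  colored waxy: 909 × 3/16 = 170.4375
  colorless starchy: 909 × 3/16 = 170.4375
  colorless waxy: 909 × 1/16 = 56.8125
χ² = Σ (O − E)² / E
  colored starchy: (504 − 511.3125)² / 511.3125 = 0.1046
  colored waxy: (193 − 170.4375)² / 170.4375 = 2.9868
  colorless starchy: (153 − 170.4375)² / 170.4375 = 1.7840
  colorless waxy: (59 − 56.8125)² / 56.8125 = 0.0842
χ² = 0.1046 + 2.9868 + 1.7840 + 0.0842 = 4.9596 ≈ 4.960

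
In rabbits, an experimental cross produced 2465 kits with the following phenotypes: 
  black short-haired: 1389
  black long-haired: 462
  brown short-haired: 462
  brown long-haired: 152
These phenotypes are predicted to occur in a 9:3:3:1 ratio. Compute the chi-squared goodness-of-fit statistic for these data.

Total ratio parts = 16. Expected numbers out of 2465:
  black short-haired: 2465 × 9/16 = 1386.5625
  black long-haired: 2465 × 3/16 = 462.1875
  brown short-haired: 2465 × 3/16 = 462.1875
  brown long-haired: 2465 × 1/16 = 154.0625
χ² = Σ (O − E)² / E
  black short-haired: (1389 − 1386.5625)² / 1386.5625 = 0.0043
  black long-haired: (462 − 462.1875)² / 462.1875 = 0.0001
  brown short-haired: (462 − 462.1875)² / 462.1875 = 0.0001
  brown long-haired: (152 − 154.0625)² / 154.0625 = 0.0276
χ² = 0.0043 + 0.0001 + 0.0001 + 0.0276 = 0.0321 ≈ 0.032

0.032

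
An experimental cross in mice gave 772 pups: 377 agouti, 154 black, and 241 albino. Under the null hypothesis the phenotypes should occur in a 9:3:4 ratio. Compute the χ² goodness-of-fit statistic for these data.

The 9:3:4 ratio has 16 parts, so with N = 772 the expected counts are:
  agouti: 772 × 9/16 = 434.25
  black: 772 × 3/16 = 144.75
  albino: 772 × 4/16 = 193
χ² = Σ (O − E)² / E
  agouti: (377 − 434.25)² / 434.25 = 7.5476
  black: (154 − 144.75)² / 144.75 = 0.5911
  albino: (241 − 193)² / 193 = 11.9378
χ² = 7.5476 + 0.5911 + 11.9378 = 20.0765 ≈ 20.077

20.077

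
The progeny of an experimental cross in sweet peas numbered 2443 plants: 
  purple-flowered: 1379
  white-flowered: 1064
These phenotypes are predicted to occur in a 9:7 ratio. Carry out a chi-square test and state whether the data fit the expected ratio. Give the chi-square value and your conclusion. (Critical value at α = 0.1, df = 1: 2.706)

0.039; consistent

The 9:7 ratio has 16 parts, so with N = 2443 the expected counts are:
  purple-flowered: 2443 × 9/16 = 1374.1875
  white-flowered: 2443 × 7/16 = 1068.8125
χ² = Σ (O − E)² / E
  purple-flowered: (1379 − 1374.1875)² / 1374.1875 = 0.0169
  white-flowered: (1064 − 1068.8125)² / 1068.8125 = 0.0217
χ² = 0.0169 + 0.0217 = 0.0386 ≈ 0.039
Degrees of freedom = 2 − 1 = 1; critical value at α = 0.1 is 2.706.
Since 0.039 < 2.706, we fail to reject the null hypothesis — the data are consistent with the 9:7 ratio.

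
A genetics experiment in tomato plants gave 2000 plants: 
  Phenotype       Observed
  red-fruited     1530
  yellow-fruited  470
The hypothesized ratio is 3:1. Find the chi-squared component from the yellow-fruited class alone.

1.800

The 3:1 ratio has 4 parts, so with N = 2000 the expected counts are:
  red-fruited: 2000 × 3/4 = 1500
  yellow-fruited: 2000 × 1/4 = 500
Contribution of yellow-fruited: (470 − 500)² / 500 = 1.8000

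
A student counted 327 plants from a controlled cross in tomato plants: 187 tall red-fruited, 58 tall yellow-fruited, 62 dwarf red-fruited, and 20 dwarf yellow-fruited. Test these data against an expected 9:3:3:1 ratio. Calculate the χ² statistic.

0.247

Total ratio parts = 16. Expected numbers out of 327:
  tall red-fruited: 327 × 9/16 = 183.9375
  tall yellow-fruited: 327 × 3/16 = 61.3125
  dwarf red-fruited: 327 × 3/16 = 61.3125
  dwarf yellow-fruited: 327 × 1/16 = 20.4375
χ² = Σ (O − E)² / E
  tall red-fruited: (187 − 183.9375)² / 183.9375 = 0.0510
  tall yellow-fruited: (58 − 61.3125)² / 61.3125 = 0.1790
  dwarf red-fruited: (62 − 61.3125)² / 61.3125 = 0.0077
  dwarf yellow-fruited: (20 − 20.4375)² / 20.4375 = 0.0094
χ² = 0.0510 + 0.1790 + 0.0077 + 0.0094 = 0.2471 ≈ 0.247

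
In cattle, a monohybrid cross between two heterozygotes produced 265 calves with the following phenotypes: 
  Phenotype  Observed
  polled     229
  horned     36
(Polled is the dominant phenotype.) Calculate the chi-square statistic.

For a monohybrid cross between heterozygotes with complete dominance, the expected phenotypic ratio is 3:1.
The 3:1 ratio has 4 parts, so with N = 265 the expected counts are:
  polled: 265 × 3/4 = 198.75
  horned: 265 × 1/4 = 66.25
χ² = Σ (O − E)² / E
  polled: (229 − 198.75)² / 198.75 = 4.6041
  horned: (36 − 66.25)² / 66.25 = 13.8123
χ² = 4.6041 + 13.8123 = 18.4164 ≈ 18.416

18.416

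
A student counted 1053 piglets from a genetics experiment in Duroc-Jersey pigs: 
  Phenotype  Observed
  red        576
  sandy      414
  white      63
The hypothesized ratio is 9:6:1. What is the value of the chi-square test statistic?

Under the 9:6:1 hypothesis (Σ ratio = 16, N = 1053):
  red: 1053 × 9/16 = 592.3125
  sandy: 1053 × 6/16 = 394.875
  white: 1053 × 1/16 = 65.8125
χ² = Σ (O − E)² / E
  red: (576 − 592.3125)² / 592.3125 = 0.4493
  sandy: (414 − 394.875)² / 394.875 = 0.9263
  white: (63 − 65.8125)² / 65.8125 = 0.1202
χ² = 0.4493 + 0.9263 + 0.1202 = 1.4958 ≈ 1.496

1.496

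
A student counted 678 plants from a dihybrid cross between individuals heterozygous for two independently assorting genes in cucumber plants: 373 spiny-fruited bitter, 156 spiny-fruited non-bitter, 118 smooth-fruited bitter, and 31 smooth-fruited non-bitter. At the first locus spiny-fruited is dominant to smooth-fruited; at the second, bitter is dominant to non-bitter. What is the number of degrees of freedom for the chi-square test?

A dihybrid F₂ with independent assortment and complete dominance at both loci gives a 9:3:3:1 phenotypic ratio.
A goodness-of-fit test with 4 phenotype classes has df = 4 − 1 = 3.

3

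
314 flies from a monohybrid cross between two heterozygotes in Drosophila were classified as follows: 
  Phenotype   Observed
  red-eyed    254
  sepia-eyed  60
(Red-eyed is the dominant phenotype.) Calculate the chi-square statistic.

For a monohybrid cross between heterozygotes with complete dominance, the expected phenotypic ratio is 3:1.
The 3:1 ratio has 4 parts, so with N = 314 the expected counts are:
  red-eyed: 314 × 3/4 = 235.5
  sepia-eyed: 314 × 1/4 = 78.5
χ² = Σ (O − E)² / E
  red-eyed: (254 − 235.5)² / 235.5 = 1.4533
  sepia-eyed: (60 − 78.5)² / 78.5 = 4.3599
χ² = 1.4533 + 4.3599 = 5.8132 ≈ 5.813

5.813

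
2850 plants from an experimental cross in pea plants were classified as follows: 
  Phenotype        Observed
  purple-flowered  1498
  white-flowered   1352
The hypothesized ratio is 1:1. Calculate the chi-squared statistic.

7.479

Under the 1:1 hypothesis (Σ ratio = 2, N = 2850):
  purple-flowered: 2850 × 1/2 = 1425
  white-flowered: 2850 × 1/2 = 1425
χ² = Σ (O − E)² / E
  purple-flowered: (1498 − 1425)² / 1425 = 3.7396
  white-flowered: (1352 − 1425)² / 1425 = 3.7396
χ² = 3.7396 + 3.7396 = 7.4792 ≈ 7.479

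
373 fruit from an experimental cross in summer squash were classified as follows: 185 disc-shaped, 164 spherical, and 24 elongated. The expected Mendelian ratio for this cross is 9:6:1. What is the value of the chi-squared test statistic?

7.116

The 9:6:1 ratio has 16 parts, so with N = 373 the expected counts are:
  disc-shaped: 373 × 9/16 = 209.8125
  spherical: 373 × 6/16 = 139.875
  elongated: 373 × 1/16 = 23.3125
χ² = Σ (O − E)² / E
  disc-shaped: (185 − 209.8125)² / 209.8125 = 2.9343
  spherical: (164 − 139.875)² / 139.875 = 4.1610
  elongated: (24 − 23.3125)² / 23.3125 = 0.0203
χ² = 2.9343 + 4.1610 + 0.0203 = 7.1156 ≈ 7.116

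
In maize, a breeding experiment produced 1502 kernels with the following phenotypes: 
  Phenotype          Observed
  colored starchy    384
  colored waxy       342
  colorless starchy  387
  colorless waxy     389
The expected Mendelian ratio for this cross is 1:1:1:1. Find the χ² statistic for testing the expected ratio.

4.019

The 1:1:1:1 ratio has 4 parts, so with N = 1502 the expected counts are:
  colored starchy: 1502 × 1/4 = 375.5
  colored waxy: 1502 × 1/4 = 375.5
  colorless starchy: 1502 × 1/4 = 375.5
  colorless waxy: 1502 × 1/4 = 375.5
χ² = Σ (O − E)² / E
  colored starchy: (384 − 375.5)² / 375.5 = 0.1924
  colored waxy: (342 − 375.5)² / 375.5 = 2.9887
  colorless starchy: (387 − 375.5)² / 375.5 = 0.3522
  colorless waxy: (389 − 375.5)² / 375.5 = 0.4854
χ² = 0.1924 + 2.9887 + 0.3522 + 0.4854 = 4.0187 ≈ 4.019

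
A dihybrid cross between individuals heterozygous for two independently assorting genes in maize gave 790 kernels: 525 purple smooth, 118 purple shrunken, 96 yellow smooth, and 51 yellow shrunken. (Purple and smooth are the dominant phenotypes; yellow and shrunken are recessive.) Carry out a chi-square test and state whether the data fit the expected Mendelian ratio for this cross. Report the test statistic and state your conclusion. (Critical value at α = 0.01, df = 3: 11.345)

A dihybrid F₂ with independent assortment and complete dominance at both loci gives a 9:3:3:1 phenotypic ratio.
The 9:3:3:1 ratio has 16 parts, so with N = 790 the expected counts are:
  purple smooth: 790 × 9/16 = 444.375
  purple shrunken: 790 × 3/16 = 148.125
  yellow smooth: 790 × 3/16 = 148.125
  yellow shrunken: 790 × 1/16 = 49.375
χ² = Σ (O − E)² / E
  purple smooth: (525 − 444.375)² / 444.375 = 14.6282
  purple shrunken: (118 − 148.125)² / 148.125 = 6.1267
  yellow smooth: (96 − 148.125)² / 148.125 = 18.3427
  yellow shrunken: (51 − 49.375)² / 49.375 = 0.0535
χ² = 14.6282 + 6.1267 + 18.3427 + 0.0535 = 39.1511 ≈ 39.151
Degrees of freedom = 4 − 1 = 3; critical value at α = 0.01 is 11.345.
Since 39.151 > 11.345, we reject the null hypothesis — the data do not fit the 9:3:3:1 ratio.

39.151; not consistent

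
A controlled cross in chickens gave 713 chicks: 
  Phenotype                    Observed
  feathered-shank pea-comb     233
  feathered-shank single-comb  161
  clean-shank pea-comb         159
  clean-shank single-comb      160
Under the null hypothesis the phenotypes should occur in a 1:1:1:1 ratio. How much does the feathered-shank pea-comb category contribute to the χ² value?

16.817

Expected counts for N = 713 under a 1:1:1:1 ratio (total parts = 4):
  feathered-shank pea-comb: 713 × 1/4 = 178.25
  feathered-shank single-comb: 713 × 1/4 = 178.25
  clean-shank pea-comb: 713 × 1/4 = 178.25
  clean-shank single-comb: 713 × 1/4 = 178.25
Contribution of feathered-shank pea-comb: (233 − 178.25)² / 178.25 = 16.8166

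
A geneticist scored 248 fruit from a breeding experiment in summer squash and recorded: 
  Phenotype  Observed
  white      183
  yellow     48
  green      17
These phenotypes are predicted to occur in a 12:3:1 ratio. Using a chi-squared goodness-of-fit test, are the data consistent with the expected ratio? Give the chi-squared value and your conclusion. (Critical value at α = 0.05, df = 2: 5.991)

0.242; consistent

Expected counts for N = 248 under a 12:3:1 ratio (total parts = 16):
  white: 248 × 12/16 = 186
  yellow: 248 × 3/16 = 46.5
  green: 248 × 1/16 = 15.5
χ² = Σ (O − E)² / E
  white: (183 − 186)² / 186 = 0.0484
  yellow: (48 − 46.5)² / 46.5 = 0.0484
  green: (17 − 15.5)² / 15.5 = 0.1452
χ² = 0.0484 + 0.0484 + 0.1452 = 0.242
Degrees of freedom = 3 − 1 = 2; critical value at α = 0.05 is 5.991.
Since 0.242 < 5.991, we fail to reject the null hypothesis — the data are consistent with the 12:3:1 ratio.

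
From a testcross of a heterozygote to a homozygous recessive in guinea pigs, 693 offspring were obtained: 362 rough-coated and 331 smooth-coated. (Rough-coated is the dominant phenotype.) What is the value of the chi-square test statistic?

1.387

A testcross of a heterozygote (Aa × aa) gives a 1:1 phenotypic ratio.
Total ratio parts = 2. Expected numbers out of 693:
  rough-coated: 693 × 1/2 = 346.5
  smooth-coated: 693 × 1/2 = 346.5
χ² = Σ (O − E)² / E
  rough-coated: (362 − 346.5)² / 346.5 = 0.6934
  smooth-coated: (331 − 346.5)² / 346.5 = 0.6934
χ² = 0.6934 + 0.6934 = 1.3868 ≈ 1.387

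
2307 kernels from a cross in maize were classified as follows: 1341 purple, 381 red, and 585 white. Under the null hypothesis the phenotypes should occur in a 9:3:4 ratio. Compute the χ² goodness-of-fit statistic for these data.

7.710

The 9:3:4 ratio has 16 parts, so with N = 2307 the expected counts are:
  purple: 2307 × 9/16 = 1297.6875
  red: 2307 × 3/16 = 432.5625
  white: 2307 × 4/16 = 576.75
χ² = Σ (O − E)² / E
  purple: (1341 − 1297.6875)² / 1297.6875 = 1.4456
  red: (381 − 432.5625)² / 432.5625 = 6.1464
  white: (585 − 576.75)² / 576.75 = 0.1180
χ² = 1.4456 + 6.1464 + 0.1180 = 7.710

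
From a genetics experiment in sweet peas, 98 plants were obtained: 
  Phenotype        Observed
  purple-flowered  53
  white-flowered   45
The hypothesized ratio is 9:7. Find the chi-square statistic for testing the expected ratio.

Under the 9:7 hypothesis (Σ ratio = 16, N = 98):
  purple-flowered: 98 × 9/16 = 55.125
  white-flowered: 98 × 7/16 = 42.875
χ² = Σ (O − E)² / E
  purple-flowered: (53 − 55.125)² / 55.125 = 0.0819
  white-flowered: (45 − 42.875)² / 42.875 = 0.1053
χ² = 0.0819 + 0.1053 = 0.1872 ≈ 0.187

0.187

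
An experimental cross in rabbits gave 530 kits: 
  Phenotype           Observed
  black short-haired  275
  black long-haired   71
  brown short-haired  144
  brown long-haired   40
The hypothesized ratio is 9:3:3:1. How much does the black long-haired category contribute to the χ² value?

8.102

The 9:3:3:1 ratio has 16 parts, so with N = 530 the expected counts are:
  black short-haired: 530 × 9/16 = 298.125
  black long-haired: 530 × 3/16 = 99.375
  brown short-haired: 530 × 3/16 = 99.375
  brown long-haired: 530 × 1/16 = 33.125
Contribution of black long-haired: (71 − 99.375)² / 99.375 = 8.1020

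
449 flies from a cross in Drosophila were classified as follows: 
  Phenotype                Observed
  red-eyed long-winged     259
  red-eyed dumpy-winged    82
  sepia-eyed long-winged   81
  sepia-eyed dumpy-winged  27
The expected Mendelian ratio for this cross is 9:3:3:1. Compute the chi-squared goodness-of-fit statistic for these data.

0.382

Expected counts for N = 449 under a 9:3:3:1 ratio (total parts = 16):
  red-eyed long-winged: 449 × 9/16 = 252.5625
  red-eyed dumpy-winged: 449 × 3/16 = 84.1875
  sepia-eyed long-winged: 449 × 3/16 = 84.1875
  sepia-eyed dumpy-winged: 449 × 1/16 = 28.0625
χ² = Σ (O − E)² / E
  red-eyed long-winged: (259 − 252.5625)² / 252.5625 = 0.1641
  red-eyed dumpy-winged: (82 − 84.1875)² / 84.1875 = 0.0568
  sepia-eyed long-winged: (81 − 84.1875)² / 84.1875 = 0.1207
  sepia-eyed dumpy-winged: (27 − 28.0625)² / 28.0625 = 0.0402
χ² = 0.1641 + 0.0568 + 0.1207 + 0.0402 = 0.3818 ≈ 0.382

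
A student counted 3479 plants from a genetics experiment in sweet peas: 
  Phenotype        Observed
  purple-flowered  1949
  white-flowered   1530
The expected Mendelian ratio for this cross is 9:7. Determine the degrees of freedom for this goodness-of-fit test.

A goodness-of-fit test with 2 phenotype classes has df = 2 − 1 = 1.

1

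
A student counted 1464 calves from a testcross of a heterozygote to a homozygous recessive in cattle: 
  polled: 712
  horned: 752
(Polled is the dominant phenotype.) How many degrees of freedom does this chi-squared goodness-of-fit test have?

A testcross of a heterozygote (Aa × aa) gives a 1:1 phenotypic ratio.
A goodness-of-fit test with 2 phenotype classes has df = 2 − 1 = 1.

1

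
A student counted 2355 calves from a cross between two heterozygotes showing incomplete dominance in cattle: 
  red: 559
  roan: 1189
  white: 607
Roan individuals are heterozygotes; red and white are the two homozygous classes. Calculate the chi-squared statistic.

2.181

With incomplete dominance, a heterozygote × heterozygote cross gives a 1:2:1 phenotypic ratio.
Expected counts for N = 2355 under a 1:2:1 ratio (total parts = 4):
  red: 2355 × 1/4 = 588.75
  roan: 2355 × 2/4 = 1177.5
  white: 2355 × 1/4 = 588.75
χ² = Σ (O − E)² / E
  red: (559 − 588.75)² / 588.75 = 1.5033
  roan: (1189 − 1177.5)² / 1177.5 = 0.1123
  white: (607 − 588.75)² / 588.75 = 0.5657
χ² = 1.5033 + 0.1123 + 0.5657 = 2.1813 ≈ 2.181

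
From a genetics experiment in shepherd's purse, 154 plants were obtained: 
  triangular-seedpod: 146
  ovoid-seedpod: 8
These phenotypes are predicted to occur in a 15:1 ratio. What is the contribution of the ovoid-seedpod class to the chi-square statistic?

The 15:1 ratio has 16 parts, so with N = 154 the expected counts are:
  triangular-seedpod: 154 × 15/16 = 144.375
  ovoid-seedpod: 154 × 1/16 = 9.625
Contribution of ovoid-seedpod: (8 − 9.625)² / 9.625 = 0.2744

0.274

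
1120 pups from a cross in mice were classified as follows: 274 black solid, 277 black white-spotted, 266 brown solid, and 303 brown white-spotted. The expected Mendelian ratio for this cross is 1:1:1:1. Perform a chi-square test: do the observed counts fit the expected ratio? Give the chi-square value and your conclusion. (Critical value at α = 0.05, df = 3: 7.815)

2.750; consistent

The 1:1:1:1 ratio has 4 parts, so with N = 1120 the expected counts are:
  black solid: 1120 × 1/4 = 280
  black white-spotted: 1120 × 1/4 = 280
  brown solid: 1120 × 1/4 = 280
  brown white-spotted: 1120 × 1/4 = 280
χ² = Σ (O − E)² / E
  black solid: (274 − 280)² / 280 = 0.1286
  black white-spotted: (277 − 280)² / 280 = 0.0321
  brown solid: (266 − 280)² / 280 = 0.7000
  brown white-spotted: (303 − 280)² / 280 = 1.8893
χ² = 0.1286 + 0.0321 + 0.7000 + 1.8893 = 2.750
Degrees of freedom = 4 − 1 = 3; critical value at α = 0.05 is 7.815.
Since 2.750 < 7.815, we fail to reject the null hypothesis — the data are consistent with the 1:1:1:1 ratio.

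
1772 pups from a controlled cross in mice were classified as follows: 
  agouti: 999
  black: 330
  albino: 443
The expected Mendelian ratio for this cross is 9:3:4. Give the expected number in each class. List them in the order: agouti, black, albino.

The 9:3:4 ratio has 16 parts, so with N = 1772 the expected counts are:
  agouti: 1772 × 9/16 = 996.75
  black: 1772 × 3/16 = 332.25
  albino: 1772 × 4/16 = 443

996.75, 332.25, 443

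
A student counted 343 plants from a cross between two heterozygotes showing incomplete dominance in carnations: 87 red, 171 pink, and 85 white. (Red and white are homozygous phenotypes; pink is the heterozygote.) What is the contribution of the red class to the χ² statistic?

0.018

With incomplete dominance, a heterozygote × heterozygote cross gives a 1:2:1 phenotypic ratio.
The 1:2:1 ratio has 4 parts, so with N = 343 the expected counts are:
  red: 343 × 1/4 = 85.75
  pink: 343 × 2/4 = 171.5
  white: 343 × 1/4 = 85.75
Contribution of red: (87 − 85.75)² / 85.75 = 0.0182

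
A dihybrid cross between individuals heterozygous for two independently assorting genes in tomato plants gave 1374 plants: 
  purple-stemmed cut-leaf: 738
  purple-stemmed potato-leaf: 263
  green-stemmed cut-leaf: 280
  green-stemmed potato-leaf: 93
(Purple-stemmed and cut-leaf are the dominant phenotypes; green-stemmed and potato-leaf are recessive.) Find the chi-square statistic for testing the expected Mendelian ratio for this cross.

4.220

A dihybrid F₂ with independent assortment and complete dominance at both loci gives a 9:3:3:1 phenotypic ratio.
Expected counts for N = 1374 under a 9:3:3:1 ratio (total parts = 16):
  purple-stemmed cut-leaf: 1374 × 9/16 = 772.875
  purple-stemmed potato-leaf: 1374 × 3/16 = 257.625
  green-stemmed cut-leaf: 1374 × 3/16 = 257.625
  green-stemmed potato-leaf: 1374 × 1/16 = 85.875
χ² = Σ (O − E)² / E
  purple-stemmed cut-leaf: (738 − 772.875)² / 772.875 = 1.5737
  purple-stemmed potato-leaf: (263 − 257.625)² / 257.625 = 0.1121
  green-stemmed cut-leaf: (280 − 257.625)² / 257.625 = 1.9433
  green-stemmed potato-leaf: (93 − 85.875)² / 85.875 = 0.5912
χ² = 1.5737 + 0.1121 + 1.9433 + 0.5912 = 4.2203 ≈ 4.220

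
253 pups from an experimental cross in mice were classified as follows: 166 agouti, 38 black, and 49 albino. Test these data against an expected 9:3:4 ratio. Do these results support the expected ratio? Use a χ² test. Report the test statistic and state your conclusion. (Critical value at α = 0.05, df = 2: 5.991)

9.031; not consistent

Expected counts for N = 253 under a 9:3:4 ratio (total parts = 16):
  agouti: 253 × 9/16 = 142.3125
  black: 253 × 3/16 = 47.4375
  albino: 253 × 4/16 = 63.25
χ² = Σ (O − E)² / E
  agouti: (166 − 142.3125)² / 142.3125 = 3.9427
  black: (38 − 47.4375)² / 47.4375 = 1.8776
  albino: (49 − 63.25)² / 63.25 = 3.2105
χ² = 3.9427 + 1.8776 + 3.2105 = 9.0308 ≈ 9.031
Degrees of freedom = 3 − 1 = 2; critical value at α = 0.05 is 5.991.
Since 9.031 > 5.991, we reject the null hypothesis — the data do not fit the 9:3:4 ratio.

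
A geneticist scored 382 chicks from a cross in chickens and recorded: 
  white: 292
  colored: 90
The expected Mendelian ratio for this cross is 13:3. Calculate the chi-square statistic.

The 13:3 ratio has 16 parts, so with N = 382 the expected counts are:
  white: 382 × 13/16 = 310.375
  colored: 382 × 3/16 = 71.625
χ² = Σ (O − E)² / E
  white: (292 − 310.375)² / 310.375 = 1.0878
  colored: (90 − 71.625)² / 71.625 = 4.7140
χ² = 1.0878 + 4.7140 = 5.8018 ≈ 5.802

5.802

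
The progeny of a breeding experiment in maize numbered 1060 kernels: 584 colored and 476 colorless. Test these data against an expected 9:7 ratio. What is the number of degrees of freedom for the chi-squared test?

A goodness-of-fit test with 2 phenotype classes has df = 2 − 1 = 1.

1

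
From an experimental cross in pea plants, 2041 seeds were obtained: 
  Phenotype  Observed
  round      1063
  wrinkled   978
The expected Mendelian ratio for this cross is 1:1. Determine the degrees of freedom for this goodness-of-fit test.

1

A goodness-of-fit test with 2 phenotype classes has df = 2 − 1 = 1.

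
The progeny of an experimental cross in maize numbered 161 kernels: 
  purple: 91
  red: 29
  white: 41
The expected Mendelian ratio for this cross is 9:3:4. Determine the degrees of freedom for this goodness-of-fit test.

2

A goodness-of-fit test with 3 phenotype classes has df = 3 − 1 = 2.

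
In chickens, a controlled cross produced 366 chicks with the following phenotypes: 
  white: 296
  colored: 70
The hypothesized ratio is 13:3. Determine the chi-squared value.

Under the 13:3 hypothesis (Σ ratio = 16, N = 366):
  white: 366 × 13/16 = 297.375
  colored: 366 × 3/16 = 68.625
χ² = Σ (O − E)² / E
  white: (296 − 297.375)² / 297.375 = 0.0064
  colored: (70 − 68.625)² / 68.625 = 0.0276
χ² = 0.0064 + 0.0276 = 0.034

0.034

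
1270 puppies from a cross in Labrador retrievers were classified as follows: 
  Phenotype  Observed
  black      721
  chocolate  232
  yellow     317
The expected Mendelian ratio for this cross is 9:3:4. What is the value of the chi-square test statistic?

Under the 9:3:4 hypothesis (Σ ratio = 16, N = 1270):
  black: 1270 × 9/16 = 714.375
  chocolate: 1270 × 3/16 = 238.125
  yellow: 1270 × 4/16 = 317.5
χ² = Σ (O − E)² / E
  black: (721 − 714.375)² / 714.375 = 0.0614
  chocolate: (232 − 238.125)² / 238.125 = 0.1575
  yellow: (317 − 317.5)² / 317.5 = 0.0008
χ² = 0.0614 + 0.1575 + 0.0008 = 0.2197 ≈ 0.220

0.220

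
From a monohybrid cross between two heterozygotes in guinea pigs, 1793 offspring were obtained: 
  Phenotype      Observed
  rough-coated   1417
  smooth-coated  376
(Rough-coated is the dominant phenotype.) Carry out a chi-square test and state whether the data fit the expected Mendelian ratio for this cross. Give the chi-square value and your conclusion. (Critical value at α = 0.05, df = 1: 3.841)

For a monohybrid cross between heterozygotes with complete dominance, the expected phenotypic ratio is 3:1.
The 3:1 ratio has 4 parts, so with N = 1793 the expected counts are:
  rough-coated: 1793 × 3/4 = 1344.75
  smooth-coated: 1793 × 1/4 = 448.25
χ² = Σ (O − E)² / E
  rough-coated: (1417 − 1344.75)² / 1344.75 = 3.8818
  smooth-coated: (376 − 448.25)² / 448.25 = 11.6454
χ² = 3.8818 + 11.6454 = 15.5272 ≈ 15.527
Degrees of freedom = 2 − 1 = 1; critical value at α = 0.05 is 3.841.
Since 15.527 > 3.841, we reject the null hypothesis — the data do not fit the 3:1 ratio.

15.527; not consistent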